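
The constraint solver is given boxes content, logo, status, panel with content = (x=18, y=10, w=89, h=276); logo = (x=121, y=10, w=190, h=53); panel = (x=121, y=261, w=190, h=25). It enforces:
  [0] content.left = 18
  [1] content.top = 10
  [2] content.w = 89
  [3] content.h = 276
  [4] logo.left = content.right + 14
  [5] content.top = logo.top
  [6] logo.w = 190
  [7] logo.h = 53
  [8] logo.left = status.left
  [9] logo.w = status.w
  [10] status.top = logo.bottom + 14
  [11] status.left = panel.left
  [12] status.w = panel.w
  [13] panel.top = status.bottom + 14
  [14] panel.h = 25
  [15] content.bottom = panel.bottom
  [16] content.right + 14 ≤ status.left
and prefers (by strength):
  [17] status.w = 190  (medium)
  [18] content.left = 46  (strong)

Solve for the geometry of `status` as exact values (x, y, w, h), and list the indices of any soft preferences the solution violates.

status = (x=121, y=77, w=190, h=170)
violated soft preferences: 18

1. status.x = 121  [logo.left = status.left]
2. status.w = 190  [logo.w = status.w]
3. status.y = 77  [status.top = logo.bottom + 14]
4. status.h = 170  [panel.top = status.bottom + 14]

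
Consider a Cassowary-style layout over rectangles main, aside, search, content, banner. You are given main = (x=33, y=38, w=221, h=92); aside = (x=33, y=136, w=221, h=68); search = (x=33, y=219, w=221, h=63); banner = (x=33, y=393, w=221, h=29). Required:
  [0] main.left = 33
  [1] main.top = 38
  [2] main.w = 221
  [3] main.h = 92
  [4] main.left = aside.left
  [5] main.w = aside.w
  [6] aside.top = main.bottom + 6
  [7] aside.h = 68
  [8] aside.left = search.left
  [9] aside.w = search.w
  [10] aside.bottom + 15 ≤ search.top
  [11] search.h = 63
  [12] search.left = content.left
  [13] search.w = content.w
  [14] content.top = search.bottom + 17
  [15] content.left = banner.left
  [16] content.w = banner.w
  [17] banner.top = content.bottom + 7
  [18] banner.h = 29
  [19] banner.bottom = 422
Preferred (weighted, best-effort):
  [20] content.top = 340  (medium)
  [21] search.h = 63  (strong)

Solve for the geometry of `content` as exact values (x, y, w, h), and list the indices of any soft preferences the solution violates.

1. content.x = 33  [search.left = content.left]
2. content.w = 221  [search.w = content.w]
3. content.y = 299  [content.top = search.bottom + 17]
4. content.h = 87  [banner.top = content.bottom + 7]

content = (x=33, y=299, w=221, h=87)
violated soft preferences: 20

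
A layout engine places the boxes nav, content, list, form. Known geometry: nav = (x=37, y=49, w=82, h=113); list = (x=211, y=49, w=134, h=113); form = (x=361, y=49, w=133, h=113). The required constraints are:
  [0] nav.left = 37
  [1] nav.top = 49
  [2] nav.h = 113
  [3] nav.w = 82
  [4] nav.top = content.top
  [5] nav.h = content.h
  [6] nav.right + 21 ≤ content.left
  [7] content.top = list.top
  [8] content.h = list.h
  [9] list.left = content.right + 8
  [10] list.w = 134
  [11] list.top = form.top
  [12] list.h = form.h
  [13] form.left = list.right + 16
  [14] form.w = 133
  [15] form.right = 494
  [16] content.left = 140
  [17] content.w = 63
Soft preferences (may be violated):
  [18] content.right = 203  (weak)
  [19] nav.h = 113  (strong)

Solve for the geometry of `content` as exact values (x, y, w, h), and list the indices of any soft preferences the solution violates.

1. content.y = 49  [nav.top = content.top]
2. content.h = 113  [nav.h = content.h]
3. content.x = 140  [content.left = 140]
4. content.w = 63  [content.w = 63]

content = (x=140, y=49, w=63, h=113)
violated soft preferences: none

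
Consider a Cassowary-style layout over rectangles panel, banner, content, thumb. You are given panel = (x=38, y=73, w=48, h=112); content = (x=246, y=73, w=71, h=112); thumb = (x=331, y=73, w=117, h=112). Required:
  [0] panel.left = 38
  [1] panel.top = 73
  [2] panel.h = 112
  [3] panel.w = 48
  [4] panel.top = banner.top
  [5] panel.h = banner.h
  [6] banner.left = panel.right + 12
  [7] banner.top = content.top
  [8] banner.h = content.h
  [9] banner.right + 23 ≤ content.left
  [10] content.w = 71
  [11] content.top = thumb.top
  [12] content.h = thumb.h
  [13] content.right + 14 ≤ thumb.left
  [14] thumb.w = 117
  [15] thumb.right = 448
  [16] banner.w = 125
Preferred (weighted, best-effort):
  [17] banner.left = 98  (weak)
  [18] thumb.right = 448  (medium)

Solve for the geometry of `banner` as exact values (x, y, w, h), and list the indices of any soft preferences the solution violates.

banner = (x=98, y=73, w=125, h=112)
violated soft preferences: none

1. banner.y = 73  [panel.top = banner.top]
2. banner.h = 112  [panel.h = banner.h]
3. banner.x = 98  [banner.left = panel.right + 12]
4. banner.w = 125  [banner.w = 125]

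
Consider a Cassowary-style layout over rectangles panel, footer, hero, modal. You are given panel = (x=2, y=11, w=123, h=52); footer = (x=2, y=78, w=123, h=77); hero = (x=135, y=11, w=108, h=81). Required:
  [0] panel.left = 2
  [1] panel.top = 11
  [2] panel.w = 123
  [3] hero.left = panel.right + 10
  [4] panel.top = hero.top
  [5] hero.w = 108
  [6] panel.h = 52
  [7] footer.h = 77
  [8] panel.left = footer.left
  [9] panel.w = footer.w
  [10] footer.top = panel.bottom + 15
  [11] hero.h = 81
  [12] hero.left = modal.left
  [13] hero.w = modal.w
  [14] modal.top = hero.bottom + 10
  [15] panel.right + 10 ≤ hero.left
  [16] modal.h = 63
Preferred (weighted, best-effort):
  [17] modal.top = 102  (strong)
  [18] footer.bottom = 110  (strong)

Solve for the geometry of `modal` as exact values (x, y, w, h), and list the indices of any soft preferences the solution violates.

1. modal.x = 135  [hero.left = modal.left]
2. modal.w = 108  [hero.w = modal.w]
3. modal.y = 102  [modal.top = hero.bottom + 10]
4. modal.h = 63  [modal.h = 63]

modal = (x=135, y=102, w=108, h=63)
violated soft preferences: 18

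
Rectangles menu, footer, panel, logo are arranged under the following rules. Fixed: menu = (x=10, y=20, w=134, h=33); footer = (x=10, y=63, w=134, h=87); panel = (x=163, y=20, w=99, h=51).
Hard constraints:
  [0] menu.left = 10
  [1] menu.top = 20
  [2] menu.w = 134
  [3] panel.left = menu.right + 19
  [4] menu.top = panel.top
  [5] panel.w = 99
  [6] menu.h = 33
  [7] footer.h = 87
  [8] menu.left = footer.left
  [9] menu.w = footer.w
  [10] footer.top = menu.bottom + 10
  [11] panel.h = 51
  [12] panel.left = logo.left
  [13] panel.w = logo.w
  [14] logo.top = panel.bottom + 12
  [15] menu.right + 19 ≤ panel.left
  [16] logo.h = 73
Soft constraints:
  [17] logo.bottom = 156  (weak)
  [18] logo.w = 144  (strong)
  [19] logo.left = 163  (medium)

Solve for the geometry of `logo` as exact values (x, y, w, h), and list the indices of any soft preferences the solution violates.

logo = (x=163, y=83, w=99, h=73)
violated soft preferences: 18

1. logo.x = 163  [panel.left = logo.left]
2. logo.w = 99  [panel.w = logo.w]
3. logo.y = 83  [logo.top = panel.bottom + 12]
4. logo.h = 73  [logo.h = 73]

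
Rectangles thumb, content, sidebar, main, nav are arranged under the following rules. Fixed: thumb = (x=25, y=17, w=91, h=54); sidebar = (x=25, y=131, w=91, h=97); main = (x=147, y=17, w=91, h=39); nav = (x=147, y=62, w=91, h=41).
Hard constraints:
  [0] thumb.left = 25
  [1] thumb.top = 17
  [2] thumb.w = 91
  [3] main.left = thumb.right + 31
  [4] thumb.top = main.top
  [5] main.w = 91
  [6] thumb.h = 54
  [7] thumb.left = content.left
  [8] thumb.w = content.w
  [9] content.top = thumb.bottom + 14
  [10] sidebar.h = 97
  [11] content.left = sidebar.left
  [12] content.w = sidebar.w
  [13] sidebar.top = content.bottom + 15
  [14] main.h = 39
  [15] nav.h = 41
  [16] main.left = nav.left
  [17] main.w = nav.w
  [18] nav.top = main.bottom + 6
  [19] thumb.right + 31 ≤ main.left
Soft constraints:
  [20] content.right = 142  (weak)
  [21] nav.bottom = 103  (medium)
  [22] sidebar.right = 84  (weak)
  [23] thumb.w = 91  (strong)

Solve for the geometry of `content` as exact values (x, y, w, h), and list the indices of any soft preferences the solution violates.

1. content.x = 25  [thumb.left = content.left]
2. content.w = 91  [thumb.w = content.w]
3. content.y = 85  [content.top = thumb.bottom + 14]
4. content.h = 31  [sidebar.top = content.bottom + 15]

content = (x=25, y=85, w=91, h=31)
violated soft preferences: 20, 22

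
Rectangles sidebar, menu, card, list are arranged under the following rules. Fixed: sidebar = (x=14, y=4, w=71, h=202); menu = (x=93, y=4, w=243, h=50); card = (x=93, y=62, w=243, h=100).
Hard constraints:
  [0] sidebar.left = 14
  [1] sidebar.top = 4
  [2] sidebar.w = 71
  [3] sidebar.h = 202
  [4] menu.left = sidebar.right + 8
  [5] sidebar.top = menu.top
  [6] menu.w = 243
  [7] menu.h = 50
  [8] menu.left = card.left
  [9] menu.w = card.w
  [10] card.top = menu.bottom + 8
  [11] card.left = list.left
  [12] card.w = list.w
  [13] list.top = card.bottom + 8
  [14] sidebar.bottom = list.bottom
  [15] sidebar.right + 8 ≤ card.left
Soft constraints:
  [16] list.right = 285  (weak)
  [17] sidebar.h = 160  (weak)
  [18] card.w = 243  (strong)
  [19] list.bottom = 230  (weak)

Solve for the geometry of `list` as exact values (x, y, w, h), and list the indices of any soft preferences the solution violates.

1. list.x = 93  [card.left = list.left]
2. list.w = 243  [card.w = list.w]
3. list.y = 170  [list.top = card.bottom + 8]
4. list.h = 36  [sidebar.bottom = list.bottom]

list = (x=93, y=170, w=243, h=36)
violated soft preferences: 16, 17, 19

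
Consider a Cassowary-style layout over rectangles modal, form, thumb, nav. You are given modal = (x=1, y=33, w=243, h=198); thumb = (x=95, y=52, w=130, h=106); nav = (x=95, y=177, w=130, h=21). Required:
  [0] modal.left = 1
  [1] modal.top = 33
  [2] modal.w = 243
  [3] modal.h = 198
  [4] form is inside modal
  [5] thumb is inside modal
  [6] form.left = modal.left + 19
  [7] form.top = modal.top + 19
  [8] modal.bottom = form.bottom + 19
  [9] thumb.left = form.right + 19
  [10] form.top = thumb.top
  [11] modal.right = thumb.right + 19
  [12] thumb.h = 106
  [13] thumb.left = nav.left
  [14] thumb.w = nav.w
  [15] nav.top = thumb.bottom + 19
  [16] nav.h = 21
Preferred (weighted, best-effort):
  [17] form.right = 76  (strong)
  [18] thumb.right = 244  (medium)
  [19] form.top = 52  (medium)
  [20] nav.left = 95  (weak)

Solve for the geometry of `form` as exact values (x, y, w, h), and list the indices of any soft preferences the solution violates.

1. form.x = 20  [form.left = modal.left + 19]
2. form.y = 52  [form.top = modal.top + 19]
3. form.h = 160  [modal.bottom = form.bottom + 19]
4. form.w = 56  [thumb.left = form.right + 19]

form = (x=20, y=52, w=56, h=160)
violated soft preferences: 18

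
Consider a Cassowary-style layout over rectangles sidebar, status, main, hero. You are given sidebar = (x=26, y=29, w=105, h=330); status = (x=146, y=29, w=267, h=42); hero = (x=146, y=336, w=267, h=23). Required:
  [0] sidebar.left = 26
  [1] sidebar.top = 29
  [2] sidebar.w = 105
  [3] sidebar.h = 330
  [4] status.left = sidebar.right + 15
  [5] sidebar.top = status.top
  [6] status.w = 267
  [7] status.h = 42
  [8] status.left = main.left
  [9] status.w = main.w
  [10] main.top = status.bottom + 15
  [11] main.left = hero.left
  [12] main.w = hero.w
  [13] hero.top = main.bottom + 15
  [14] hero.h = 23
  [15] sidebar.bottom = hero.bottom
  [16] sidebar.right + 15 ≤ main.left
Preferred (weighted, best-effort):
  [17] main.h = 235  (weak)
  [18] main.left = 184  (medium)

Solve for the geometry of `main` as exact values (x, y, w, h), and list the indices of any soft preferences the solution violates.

main = (x=146, y=86, w=267, h=235)
violated soft preferences: 18

1. main.x = 146  [status.left = main.left]
2. main.w = 267  [status.w = main.w]
3. main.y = 86  [main.top = status.bottom + 15]
4. main.h = 235  [hero.top = main.bottom + 15]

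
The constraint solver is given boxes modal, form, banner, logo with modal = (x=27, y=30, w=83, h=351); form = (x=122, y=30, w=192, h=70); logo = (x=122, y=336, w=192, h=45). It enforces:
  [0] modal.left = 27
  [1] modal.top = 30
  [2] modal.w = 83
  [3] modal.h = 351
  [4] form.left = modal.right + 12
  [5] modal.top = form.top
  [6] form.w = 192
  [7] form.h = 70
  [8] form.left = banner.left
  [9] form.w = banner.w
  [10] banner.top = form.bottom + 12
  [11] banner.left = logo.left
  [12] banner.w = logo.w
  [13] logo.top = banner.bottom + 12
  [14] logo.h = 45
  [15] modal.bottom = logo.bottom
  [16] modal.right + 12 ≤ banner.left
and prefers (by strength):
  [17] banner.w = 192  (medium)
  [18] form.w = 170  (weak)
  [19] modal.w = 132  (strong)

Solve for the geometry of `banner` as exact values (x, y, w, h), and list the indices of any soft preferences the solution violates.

1. banner.x = 122  [form.left = banner.left]
2. banner.w = 192  [form.w = banner.w]
3. banner.y = 112  [banner.top = form.bottom + 12]
4. banner.h = 212  [logo.top = banner.bottom + 12]

banner = (x=122, y=112, w=192, h=212)
violated soft preferences: 18, 19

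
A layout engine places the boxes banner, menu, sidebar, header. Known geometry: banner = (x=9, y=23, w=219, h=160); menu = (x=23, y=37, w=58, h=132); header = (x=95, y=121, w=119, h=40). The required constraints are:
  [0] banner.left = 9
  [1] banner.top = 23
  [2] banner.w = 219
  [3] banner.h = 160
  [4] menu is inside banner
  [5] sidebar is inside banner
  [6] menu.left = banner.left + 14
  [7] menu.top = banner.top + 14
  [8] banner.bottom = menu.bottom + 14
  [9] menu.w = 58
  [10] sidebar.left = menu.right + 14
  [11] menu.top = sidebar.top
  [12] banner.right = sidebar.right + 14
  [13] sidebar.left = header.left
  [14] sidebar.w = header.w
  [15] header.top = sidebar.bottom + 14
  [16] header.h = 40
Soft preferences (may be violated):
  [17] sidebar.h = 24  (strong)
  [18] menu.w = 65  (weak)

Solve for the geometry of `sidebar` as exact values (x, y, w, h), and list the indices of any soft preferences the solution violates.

1. sidebar.x = 95  [sidebar.left = menu.right + 14]
2. sidebar.y = 37  [menu.top = sidebar.top]
3. sidebar.w = 119  [banner.right = sidebar.right + 14]
4. sidebar.h = 70  [header.top = sidebar.bottom + 14]

sidebar = (x=95, y=37, w=119, h=70)
violated soft preferences: 17, 18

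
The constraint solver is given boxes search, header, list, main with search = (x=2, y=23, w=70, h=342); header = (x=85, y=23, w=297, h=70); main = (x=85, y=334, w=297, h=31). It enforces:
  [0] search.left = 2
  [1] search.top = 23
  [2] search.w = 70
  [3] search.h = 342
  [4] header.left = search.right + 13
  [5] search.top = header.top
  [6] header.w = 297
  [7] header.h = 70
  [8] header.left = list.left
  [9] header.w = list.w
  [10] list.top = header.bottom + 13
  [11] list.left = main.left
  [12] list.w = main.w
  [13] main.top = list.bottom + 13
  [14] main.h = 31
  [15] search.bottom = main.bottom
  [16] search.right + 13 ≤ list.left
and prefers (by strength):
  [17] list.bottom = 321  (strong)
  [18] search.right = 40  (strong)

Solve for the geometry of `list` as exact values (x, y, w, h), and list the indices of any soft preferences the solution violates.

1. list.x = 85  [header.left = list.left]
2. list.w = 297  [header.w = list.w]
3. list.y = 106  [list.top = header.bottom + 13]
4. list.h = 215  [main.top = list.bottom + 13]

list = (x=85, y=106, w=297, h=215)
violated soft preferences: 18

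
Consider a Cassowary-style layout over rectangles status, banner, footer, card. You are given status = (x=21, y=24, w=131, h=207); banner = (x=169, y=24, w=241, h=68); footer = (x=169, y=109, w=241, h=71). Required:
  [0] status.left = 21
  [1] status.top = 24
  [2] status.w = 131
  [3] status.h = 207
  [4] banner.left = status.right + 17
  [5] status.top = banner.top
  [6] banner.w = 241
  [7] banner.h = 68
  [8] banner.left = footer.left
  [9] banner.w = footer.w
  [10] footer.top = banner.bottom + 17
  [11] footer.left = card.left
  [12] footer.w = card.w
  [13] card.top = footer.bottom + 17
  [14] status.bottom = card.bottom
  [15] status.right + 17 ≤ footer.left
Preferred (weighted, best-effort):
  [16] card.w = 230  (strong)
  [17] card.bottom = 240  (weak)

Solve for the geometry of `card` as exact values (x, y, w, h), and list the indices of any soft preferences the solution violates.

1. card.x = 169  [footer.left = card.left]
2. card.w = 241  [footer.w = card.w]
3. card.y = 197  [card.top = footer.bottom + 17]
4. card.h = 34  [status.bottom = card.bottom]

card = (x=169, y=197, w=241, h=34)
violated soft preferences: 16, 17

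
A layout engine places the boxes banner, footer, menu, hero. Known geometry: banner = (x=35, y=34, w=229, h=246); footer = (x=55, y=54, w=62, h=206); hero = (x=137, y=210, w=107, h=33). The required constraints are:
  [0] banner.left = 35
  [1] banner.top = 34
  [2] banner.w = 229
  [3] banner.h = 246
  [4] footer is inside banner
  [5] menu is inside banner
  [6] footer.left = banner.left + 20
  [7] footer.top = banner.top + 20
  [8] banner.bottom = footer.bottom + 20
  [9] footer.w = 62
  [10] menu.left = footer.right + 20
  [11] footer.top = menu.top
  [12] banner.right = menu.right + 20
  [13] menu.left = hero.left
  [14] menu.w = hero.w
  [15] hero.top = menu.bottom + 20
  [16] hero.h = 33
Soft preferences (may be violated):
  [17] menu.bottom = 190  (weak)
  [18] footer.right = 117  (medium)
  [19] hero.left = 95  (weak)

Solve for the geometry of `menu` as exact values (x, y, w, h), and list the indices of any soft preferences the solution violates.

menu = (x=137, y=54, w=107, h=136)
violated soft preferences: 19

1. menu.x = 137  [menu.left = footer.right + 20]
2. menu.y = 54  [footer.top = menu.top]
3. menu.w = 107  [banner.right = menu.right + 20]
4. menu.h = 136  [hero.top = menu.bottom + 20]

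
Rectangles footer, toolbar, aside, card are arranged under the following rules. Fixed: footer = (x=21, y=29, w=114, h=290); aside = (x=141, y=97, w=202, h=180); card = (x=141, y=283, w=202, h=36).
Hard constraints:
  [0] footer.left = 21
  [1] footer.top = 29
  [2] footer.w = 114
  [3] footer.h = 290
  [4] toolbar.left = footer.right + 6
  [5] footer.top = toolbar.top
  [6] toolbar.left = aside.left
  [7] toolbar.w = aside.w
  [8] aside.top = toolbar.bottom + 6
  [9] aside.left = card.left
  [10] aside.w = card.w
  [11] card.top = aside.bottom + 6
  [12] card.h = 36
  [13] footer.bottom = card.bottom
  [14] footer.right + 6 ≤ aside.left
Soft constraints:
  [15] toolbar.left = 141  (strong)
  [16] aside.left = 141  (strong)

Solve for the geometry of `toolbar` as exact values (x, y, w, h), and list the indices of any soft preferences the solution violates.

toolbar = (x=141, y=29, w=202, h=62)
violated soft preferences: none

1. toolbar.x = 141  [toolbar.left = footer.right + 6]
2. toolbar.y = 29  [footer.top = toolbar.top]
3. toolbar.w = 202  [toolbar.w = aside.w]
4. toolbar.h = 62  [aside.top = toolbar.bottom + 6]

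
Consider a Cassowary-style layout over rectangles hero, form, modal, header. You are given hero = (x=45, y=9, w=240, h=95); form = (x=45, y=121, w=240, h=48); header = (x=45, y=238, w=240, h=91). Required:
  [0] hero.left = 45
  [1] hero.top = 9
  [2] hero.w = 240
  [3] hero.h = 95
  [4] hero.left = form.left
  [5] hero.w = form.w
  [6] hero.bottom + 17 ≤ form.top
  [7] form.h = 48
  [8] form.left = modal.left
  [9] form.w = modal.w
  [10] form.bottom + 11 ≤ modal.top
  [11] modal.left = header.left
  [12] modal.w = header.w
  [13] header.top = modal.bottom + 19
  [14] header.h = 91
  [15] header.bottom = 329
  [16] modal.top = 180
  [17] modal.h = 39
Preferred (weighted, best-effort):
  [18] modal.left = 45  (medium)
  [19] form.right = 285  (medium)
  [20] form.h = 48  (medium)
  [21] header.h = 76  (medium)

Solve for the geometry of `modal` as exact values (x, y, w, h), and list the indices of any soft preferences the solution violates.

1. modal.x = 45  [form.left = modal.left]
2. modal.w = 240  [form.w = modal.w]
3. modal.y = 180  [modal.top = 180]
4. modal.h = 39  [modal.h = 39]

modal = (x=45, y=180, w=240, h=39)
violated soft preferences: 21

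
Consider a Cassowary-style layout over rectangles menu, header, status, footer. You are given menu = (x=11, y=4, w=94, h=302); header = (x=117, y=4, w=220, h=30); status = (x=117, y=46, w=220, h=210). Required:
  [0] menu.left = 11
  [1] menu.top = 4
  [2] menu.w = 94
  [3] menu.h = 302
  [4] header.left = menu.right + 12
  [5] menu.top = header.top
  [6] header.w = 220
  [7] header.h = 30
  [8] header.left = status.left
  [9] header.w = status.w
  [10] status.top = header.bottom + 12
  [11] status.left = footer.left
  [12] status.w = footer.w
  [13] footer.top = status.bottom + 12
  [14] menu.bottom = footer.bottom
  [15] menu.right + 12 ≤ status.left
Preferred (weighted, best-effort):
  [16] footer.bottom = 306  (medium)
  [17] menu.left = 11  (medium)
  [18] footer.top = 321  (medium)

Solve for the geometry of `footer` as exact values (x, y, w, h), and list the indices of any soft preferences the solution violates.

footer = (x=117, y=268, w=220, h=38)
violated soft preferences: 18

1. footer.x = 117  [status.left = footer.left]
2. footer.w = 220  [status.w = footer.w]
3. footer.y = 268  [footer.top = status.bottom + 12]
4. footer.h = 38  [menu.bottom = footer.bottom]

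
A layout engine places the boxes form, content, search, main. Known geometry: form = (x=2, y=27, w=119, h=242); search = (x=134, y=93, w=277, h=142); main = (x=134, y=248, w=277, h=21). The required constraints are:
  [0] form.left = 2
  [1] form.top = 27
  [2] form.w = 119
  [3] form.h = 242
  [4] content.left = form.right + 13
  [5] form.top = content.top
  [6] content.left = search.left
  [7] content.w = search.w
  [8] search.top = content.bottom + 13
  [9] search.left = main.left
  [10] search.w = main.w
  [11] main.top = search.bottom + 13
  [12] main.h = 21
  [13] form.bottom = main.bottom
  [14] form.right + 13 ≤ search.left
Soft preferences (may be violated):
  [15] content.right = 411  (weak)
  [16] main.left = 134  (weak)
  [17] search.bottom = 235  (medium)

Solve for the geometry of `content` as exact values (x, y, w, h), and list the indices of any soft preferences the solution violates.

1. content.x = 134  [content.left = form.right + 13]
2. content.y = 27  [form.top = content.top]
3. content.w = 277  [content.w = search.w]
4. content.h = 53  [search.top = content.bottom + 13]

content = (x=134, y=27, w=277, h=53)
violated soft preferences: none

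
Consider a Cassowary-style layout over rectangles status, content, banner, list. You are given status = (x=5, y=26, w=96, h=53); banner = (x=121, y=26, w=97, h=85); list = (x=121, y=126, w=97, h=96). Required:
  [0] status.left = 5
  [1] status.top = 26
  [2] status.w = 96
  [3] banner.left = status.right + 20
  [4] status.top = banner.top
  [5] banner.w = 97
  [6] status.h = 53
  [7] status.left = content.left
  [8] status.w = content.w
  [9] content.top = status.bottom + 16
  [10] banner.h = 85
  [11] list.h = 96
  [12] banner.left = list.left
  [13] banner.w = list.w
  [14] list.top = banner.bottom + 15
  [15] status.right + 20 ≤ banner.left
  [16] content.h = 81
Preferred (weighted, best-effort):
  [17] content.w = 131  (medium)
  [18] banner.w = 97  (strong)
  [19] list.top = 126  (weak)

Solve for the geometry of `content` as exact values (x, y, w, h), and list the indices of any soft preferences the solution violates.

1. content.x = 5  [status.left = content.left]
2. content.w = 96  [status.w = content.w]
3. content.y = 95  [content.top = status.bottom + 16]
4. content.h = 81  [content.h = 81]

content = (x=5, y=95, w=96, h=81)
violated soft preferences: 17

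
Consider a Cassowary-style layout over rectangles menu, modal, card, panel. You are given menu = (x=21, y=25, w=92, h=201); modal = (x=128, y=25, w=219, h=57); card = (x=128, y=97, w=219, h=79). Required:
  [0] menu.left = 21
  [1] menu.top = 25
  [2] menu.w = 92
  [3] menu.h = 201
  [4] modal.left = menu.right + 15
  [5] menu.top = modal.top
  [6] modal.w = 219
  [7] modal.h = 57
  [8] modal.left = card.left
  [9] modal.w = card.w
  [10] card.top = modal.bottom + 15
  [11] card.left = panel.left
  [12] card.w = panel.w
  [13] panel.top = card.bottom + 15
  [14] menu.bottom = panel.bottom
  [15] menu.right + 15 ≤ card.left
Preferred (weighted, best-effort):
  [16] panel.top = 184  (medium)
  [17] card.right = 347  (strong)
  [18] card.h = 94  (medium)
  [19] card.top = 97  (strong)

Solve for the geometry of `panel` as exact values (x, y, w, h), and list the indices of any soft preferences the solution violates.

panel = (x=128, y=191, w=219, h=35)
violated soft preferences: 16, 18

1. panel.x = 128  [card.left = panel.left]
2. panel.w = 219  [card.w = panel.w]
3. panel.y = 191  [panel.top = card.bottom + 15]
4. panel.h = 35  [menu.bottom = panel.bottom]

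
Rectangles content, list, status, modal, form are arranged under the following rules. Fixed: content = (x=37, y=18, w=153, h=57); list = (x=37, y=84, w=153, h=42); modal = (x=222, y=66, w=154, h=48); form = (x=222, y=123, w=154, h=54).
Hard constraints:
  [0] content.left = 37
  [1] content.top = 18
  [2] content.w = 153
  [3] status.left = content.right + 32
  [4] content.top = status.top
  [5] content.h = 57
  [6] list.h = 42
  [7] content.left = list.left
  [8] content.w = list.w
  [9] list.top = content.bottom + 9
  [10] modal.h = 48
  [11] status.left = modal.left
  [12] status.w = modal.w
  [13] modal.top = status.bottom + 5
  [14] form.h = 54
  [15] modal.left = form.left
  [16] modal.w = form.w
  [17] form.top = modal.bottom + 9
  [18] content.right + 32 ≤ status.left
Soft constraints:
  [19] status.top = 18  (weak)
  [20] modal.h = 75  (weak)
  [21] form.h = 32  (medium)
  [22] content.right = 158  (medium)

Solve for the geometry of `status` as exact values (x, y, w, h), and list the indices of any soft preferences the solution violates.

1. status.x = 222  [status.left = content.right + 32]
2. status.y = 18  [content.top = status.top]
3. status.w = 154  [status.w = modal.w]
4. status.h = 43  [modal.top = status.bottom + 5]

status = (x=222, y=18, w=154, h=43)
violated soft preferences: 20, 21, 22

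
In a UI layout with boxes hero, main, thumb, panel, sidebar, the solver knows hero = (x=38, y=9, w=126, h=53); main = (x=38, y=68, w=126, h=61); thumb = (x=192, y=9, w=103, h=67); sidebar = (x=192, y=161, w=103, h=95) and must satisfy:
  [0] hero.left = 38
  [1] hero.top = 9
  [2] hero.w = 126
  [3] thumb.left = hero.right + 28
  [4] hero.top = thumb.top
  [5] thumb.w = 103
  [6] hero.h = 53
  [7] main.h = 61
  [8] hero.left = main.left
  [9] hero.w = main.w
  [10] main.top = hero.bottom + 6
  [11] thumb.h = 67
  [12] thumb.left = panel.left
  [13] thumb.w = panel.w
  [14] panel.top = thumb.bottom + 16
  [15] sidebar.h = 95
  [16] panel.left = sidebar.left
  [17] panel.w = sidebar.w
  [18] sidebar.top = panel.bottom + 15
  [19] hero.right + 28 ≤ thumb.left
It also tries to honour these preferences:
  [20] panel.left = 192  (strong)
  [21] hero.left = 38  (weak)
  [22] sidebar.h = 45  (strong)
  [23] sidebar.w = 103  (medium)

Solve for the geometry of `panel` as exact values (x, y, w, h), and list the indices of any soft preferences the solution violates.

panel = (x=192, y=92, w=103, h=54)
violated soft preferences: 22

1. panel.x = 192  [thumb.left = panel.left]
2. panel.w = 103  [thumb.w = panel.w]
3. panel.y = 92  [panel.top = thumb.bottom + 16]
4. panel.h = 54  [sidebar.top = panel.bottom + 15]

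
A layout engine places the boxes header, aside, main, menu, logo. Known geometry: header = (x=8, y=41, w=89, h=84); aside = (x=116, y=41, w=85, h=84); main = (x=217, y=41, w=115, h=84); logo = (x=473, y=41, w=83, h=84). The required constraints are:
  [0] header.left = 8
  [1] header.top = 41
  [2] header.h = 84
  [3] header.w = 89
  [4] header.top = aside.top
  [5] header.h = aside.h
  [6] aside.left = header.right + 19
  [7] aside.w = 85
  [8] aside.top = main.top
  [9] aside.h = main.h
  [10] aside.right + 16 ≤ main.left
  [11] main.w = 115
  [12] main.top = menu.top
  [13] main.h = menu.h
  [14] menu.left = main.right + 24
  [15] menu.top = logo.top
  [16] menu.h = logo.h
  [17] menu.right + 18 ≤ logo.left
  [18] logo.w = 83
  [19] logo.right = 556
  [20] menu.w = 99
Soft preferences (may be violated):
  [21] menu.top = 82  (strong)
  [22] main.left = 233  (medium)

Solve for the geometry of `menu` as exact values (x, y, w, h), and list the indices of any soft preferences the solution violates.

1. menu.y = 41  [main.top = menu.top]
2. menu.h = 84  [main.h = menu.h]
3. menu.x = 356  [menu.left = main.right + 24]
4. menu.w = 99  [menu.w = 99]

menu = (x=356, y=41, w=99, h=84)
violated soft preferences: 21, 22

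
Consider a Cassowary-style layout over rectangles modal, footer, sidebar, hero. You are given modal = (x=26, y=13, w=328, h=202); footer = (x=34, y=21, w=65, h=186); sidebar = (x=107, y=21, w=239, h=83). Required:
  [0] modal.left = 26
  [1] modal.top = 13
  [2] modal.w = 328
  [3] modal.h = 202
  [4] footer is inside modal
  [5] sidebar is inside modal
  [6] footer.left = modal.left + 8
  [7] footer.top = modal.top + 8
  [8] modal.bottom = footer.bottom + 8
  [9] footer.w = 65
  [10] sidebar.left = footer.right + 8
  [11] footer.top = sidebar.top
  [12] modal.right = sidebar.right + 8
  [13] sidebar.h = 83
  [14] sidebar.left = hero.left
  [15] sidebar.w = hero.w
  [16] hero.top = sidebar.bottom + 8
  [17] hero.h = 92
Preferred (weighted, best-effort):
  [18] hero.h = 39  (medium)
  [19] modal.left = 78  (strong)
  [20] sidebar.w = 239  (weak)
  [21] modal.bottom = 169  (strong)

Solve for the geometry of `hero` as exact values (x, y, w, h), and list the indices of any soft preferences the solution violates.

1. hero.x = 107  [sidebar.left = hero.left]
2. hero.w = 239  [sidebar.w = hero.w]
3. hero.y = 112  [hero.top = sidebar.bottom + 8]
4. hero.h = 92  [hero.h = 92]

hero = (x=107, y=112, w=239, h=92)
violated soft preferences: 18, 19, 21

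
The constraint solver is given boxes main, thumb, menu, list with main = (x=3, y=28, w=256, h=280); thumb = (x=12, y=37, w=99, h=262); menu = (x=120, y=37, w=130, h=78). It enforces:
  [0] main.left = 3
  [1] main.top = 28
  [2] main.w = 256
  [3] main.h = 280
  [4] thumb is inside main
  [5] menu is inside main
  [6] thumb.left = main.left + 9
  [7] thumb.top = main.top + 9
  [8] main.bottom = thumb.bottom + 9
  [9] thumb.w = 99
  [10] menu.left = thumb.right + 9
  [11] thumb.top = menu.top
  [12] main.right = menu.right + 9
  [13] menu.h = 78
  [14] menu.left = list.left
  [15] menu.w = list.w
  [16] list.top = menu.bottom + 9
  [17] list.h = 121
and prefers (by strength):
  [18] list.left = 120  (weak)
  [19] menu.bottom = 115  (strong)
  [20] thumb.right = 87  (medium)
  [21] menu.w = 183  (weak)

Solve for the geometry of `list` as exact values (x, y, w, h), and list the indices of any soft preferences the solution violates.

1. list.x = 120  [menu.left = list.left]
2. list.w = 130  [menu.w = list.w]
3. list.y = 124  [list.top = menu.bottom + 9]
4. list.h = 121  [list.h = 121]

list = (x=120, y=124, w=130, h=121)
violated soft preferences: 20, 21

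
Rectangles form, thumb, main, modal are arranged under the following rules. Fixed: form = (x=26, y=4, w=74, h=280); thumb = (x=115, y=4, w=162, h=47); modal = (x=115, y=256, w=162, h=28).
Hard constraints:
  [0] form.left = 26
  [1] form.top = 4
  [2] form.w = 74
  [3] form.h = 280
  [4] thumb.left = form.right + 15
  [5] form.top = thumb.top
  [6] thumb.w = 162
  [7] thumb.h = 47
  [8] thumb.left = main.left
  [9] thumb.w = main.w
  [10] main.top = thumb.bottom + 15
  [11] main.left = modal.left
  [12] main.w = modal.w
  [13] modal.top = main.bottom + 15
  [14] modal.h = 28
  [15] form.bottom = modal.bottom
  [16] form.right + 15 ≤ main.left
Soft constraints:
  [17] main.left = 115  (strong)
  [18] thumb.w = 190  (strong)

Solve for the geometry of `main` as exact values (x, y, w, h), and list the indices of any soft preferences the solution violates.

main = (x=115, y=66, w=162, h=175)
violated soft preferences: 18

1. main.x = 115  [thumb.left = main.left]
2. main.w = 162  [thumb.w = main.w]
3. main.y = 66  [main.top = thumb.bottom + 15]
4. main.h = 175  [modal.top = main.bottom + 15]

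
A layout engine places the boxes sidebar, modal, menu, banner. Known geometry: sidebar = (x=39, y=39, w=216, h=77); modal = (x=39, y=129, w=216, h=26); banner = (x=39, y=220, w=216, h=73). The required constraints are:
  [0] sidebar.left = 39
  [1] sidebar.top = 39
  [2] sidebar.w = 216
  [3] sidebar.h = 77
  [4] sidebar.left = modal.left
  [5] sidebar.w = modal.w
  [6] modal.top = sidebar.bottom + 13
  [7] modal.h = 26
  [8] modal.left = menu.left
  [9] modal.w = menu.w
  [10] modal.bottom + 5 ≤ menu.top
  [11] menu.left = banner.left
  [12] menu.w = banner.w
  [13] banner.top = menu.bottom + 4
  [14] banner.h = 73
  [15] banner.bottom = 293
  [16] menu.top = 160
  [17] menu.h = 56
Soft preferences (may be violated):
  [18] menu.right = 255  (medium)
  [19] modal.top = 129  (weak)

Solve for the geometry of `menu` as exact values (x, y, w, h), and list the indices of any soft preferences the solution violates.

menu = (x=39, y=160, w=216, h=56)
violated soft preferences: none

1. menu.x = 39  [modal.left = menu.left]
2. menu.w = 216  [modal.w = menu.w]
3. menu.y = 160  [menu.top = 160]
4. menu.h = 56  [menu.h = 56]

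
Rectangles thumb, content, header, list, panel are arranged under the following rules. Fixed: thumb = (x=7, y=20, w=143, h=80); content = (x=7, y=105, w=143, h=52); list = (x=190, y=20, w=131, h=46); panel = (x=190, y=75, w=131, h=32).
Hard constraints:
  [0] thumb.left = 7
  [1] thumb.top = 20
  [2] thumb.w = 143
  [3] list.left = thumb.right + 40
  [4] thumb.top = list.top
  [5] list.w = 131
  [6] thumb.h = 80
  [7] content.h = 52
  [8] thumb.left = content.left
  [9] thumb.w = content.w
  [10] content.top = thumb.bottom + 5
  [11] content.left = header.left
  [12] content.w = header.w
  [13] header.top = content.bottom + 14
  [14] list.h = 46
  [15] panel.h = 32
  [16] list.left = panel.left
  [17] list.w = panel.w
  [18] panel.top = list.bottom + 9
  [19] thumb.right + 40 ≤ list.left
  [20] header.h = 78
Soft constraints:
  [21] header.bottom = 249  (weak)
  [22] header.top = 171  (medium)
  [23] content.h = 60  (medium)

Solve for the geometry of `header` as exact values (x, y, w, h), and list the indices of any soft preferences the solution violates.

1. header.x = 7  [content.left = header.left]
2. header.w = 143  [content.w = header.w]
3. header.y = 171  [header.top = content.bottom + 14]
4. header.h = 78  [header.h = 78]

header = (x=7, y=171, w=143, h=78)
violated soft preferences: 23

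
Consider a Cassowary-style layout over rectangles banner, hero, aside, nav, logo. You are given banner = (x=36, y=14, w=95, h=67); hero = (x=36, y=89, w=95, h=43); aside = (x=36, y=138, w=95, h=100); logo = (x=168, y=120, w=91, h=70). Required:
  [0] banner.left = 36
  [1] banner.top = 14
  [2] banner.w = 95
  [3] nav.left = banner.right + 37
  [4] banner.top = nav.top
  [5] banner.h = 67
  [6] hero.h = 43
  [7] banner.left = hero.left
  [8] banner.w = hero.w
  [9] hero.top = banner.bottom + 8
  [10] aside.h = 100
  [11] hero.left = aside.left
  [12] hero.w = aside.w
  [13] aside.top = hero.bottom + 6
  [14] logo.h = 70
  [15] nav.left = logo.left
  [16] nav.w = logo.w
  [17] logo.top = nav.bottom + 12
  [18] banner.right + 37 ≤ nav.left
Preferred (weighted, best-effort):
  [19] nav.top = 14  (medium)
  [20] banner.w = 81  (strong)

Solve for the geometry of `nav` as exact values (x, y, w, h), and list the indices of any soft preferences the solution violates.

1. nav.x = 168  [nav.left = banner.right + 37]
2. nav.y = 14  [banner.top = nav.top]
3. nav.w = 91  [nav.w = logo.w]
4. nav.h = 94  [logo.top = nav.bottom + 12]

nav = (x=168, y=14, w=91, h=94)
violated soft preferences: 20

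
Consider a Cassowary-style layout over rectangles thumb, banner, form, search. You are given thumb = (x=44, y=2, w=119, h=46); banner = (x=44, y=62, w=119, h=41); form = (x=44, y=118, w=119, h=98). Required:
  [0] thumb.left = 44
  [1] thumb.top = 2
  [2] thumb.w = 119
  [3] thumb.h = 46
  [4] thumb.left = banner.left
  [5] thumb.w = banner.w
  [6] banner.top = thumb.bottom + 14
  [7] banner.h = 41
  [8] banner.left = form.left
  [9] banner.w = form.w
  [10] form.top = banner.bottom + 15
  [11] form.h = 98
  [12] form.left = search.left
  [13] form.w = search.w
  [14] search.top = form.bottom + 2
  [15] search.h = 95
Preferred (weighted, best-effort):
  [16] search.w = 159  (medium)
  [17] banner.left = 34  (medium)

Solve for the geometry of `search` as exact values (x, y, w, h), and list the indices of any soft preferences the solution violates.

1. search.x = 44  [form.left = search.left]
2. search.w = 119  [form.w = search.w]
3. search.y = 218  [search.top = form.bottom + 2]
4. search.h = 95  [search.h = 95]

search = (x=44, y=218, w=119, h=95)
violated soft preferences: 16, 17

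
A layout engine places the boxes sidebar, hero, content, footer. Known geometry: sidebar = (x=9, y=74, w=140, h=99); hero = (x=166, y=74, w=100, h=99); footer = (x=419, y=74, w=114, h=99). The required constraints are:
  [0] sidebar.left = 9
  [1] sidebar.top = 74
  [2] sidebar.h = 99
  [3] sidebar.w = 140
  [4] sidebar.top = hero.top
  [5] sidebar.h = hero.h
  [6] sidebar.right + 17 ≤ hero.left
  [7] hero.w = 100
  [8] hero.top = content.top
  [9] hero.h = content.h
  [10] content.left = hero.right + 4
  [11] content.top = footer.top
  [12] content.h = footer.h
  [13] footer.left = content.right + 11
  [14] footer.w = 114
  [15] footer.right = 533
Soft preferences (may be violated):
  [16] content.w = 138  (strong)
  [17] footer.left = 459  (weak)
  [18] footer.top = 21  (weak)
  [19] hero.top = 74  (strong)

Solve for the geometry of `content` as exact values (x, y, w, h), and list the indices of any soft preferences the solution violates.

content = (x=270, y=74, w=138, h=99)
violated soft preferences: 17, 18

1. content.y = 74  [hero.top = content.top]
2. content.h = 99  [hero.h = content.h]
3. content.x = 270  [content.left = hero.right + 4]
4. content.w = 138  [footer.left = content.right + 11]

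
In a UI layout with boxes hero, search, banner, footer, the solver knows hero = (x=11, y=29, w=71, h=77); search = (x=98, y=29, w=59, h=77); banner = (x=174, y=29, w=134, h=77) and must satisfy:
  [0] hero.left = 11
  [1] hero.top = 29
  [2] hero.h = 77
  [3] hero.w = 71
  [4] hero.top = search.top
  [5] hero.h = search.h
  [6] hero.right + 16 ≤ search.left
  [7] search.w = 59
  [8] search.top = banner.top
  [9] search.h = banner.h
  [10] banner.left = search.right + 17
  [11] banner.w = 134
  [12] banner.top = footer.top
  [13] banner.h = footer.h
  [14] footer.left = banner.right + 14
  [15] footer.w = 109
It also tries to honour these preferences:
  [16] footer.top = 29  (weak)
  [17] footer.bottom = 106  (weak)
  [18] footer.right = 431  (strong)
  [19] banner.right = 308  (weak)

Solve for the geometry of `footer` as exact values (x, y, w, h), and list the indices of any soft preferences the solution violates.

footer = (x=322, y=29, w=109, h=77)
violated soft preferences: none

1. footer.y = 29  [banner.top = footer.top]
2. footer.h = 77  [banner.h = footer.h]
3. footer.x = 322  [footer.left = banner.right + 14]
4. footer.w = 109  [footer.w = 109]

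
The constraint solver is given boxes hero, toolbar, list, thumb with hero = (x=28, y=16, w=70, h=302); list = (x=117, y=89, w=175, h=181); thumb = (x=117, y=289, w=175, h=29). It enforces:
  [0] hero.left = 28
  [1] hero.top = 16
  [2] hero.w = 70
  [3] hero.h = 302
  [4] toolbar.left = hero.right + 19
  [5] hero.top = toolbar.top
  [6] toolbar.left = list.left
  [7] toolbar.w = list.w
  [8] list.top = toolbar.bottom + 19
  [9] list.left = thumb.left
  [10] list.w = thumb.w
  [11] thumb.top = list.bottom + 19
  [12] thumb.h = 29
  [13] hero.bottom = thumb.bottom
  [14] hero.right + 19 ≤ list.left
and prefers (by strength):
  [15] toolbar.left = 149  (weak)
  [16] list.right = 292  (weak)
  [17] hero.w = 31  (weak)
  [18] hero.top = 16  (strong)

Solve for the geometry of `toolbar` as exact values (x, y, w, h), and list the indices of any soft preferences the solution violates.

toolbar = (x=117, y=16, w=175, h=54)
violated soft preferences: 15, 17

1. toolbar.x = 117  [toolbar.left = hero.right + 19]
2. toolbar.y = 16  [hero.top = toolbar.top]
3. toolbar.w = 175  [toolbar.w = list.w]
4. toolbar.h = 54  [list.top = toolbar.bottom + 19]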